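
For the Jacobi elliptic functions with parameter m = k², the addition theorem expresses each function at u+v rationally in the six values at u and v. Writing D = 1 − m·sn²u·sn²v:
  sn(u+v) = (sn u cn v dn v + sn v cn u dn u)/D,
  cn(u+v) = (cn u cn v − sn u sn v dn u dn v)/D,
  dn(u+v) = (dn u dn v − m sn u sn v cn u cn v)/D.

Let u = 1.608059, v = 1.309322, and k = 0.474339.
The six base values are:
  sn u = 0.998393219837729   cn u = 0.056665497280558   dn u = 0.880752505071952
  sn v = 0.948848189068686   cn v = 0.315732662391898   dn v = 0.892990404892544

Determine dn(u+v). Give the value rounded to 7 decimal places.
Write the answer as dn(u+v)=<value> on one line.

m = k² = 0.224997486921
D = 1 − m·sn²u·sn²v = 0.7980823051787235
dn(u+v) = (dn u·dn v − m·sn u·sn v·cn u·cn v)/D = 0.7826901196300618/0.7980823051787235 = 0.980713536124304

dn(u+v)=0.9807135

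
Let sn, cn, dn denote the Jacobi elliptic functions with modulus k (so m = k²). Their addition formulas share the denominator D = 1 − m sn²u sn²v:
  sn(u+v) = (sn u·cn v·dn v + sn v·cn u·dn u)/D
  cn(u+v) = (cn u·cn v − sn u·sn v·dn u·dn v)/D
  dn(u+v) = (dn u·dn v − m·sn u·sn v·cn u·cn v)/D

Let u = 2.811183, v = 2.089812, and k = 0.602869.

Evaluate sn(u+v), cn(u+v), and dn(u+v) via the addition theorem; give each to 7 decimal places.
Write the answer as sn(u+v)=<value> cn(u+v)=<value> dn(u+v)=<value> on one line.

sn u = 0.6260305950334683, cn u = -0.7797984958192992, dn u = 0.9260444597250018
sn v = 0.9636228374585982, cn v = -0.2672658360663407, dn v = 0.8139475715951539
m = k² = 0.363451031161
D = 1 − m·sn²u·sn²v = 0.8677330953679207
sn(u+v) = (sn u·cn v·dn v + sn v·cn u·dn u)/D = -0.8320460387627436/0.8677330953679207 = -0.9588732332606887
cn(u+v) = (cn u·cn v − sn u·sn v·dn u·dn v)/D = -0.2462927408106456/0.8677330953679207 = -0.2838346746544419
dn(u+v) = (dn u·dn v − m·sn u·sn v·cn u·cn v)/D = 0.708056038737954/0.8677330953679207 = 0.8159836734563371

sn(u+v)=-0.9588732 cn(u+v)=-0.2838347 dn(u+v)=0.8159837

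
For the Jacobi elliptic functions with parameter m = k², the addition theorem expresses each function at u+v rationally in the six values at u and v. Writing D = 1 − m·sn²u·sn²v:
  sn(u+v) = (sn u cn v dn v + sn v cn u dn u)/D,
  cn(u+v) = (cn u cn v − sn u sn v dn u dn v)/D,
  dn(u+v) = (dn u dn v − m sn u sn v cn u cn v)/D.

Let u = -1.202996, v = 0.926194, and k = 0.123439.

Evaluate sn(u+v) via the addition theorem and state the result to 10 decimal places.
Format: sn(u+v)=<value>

sn(u+v)=-0.2732297667

sn u = -0.9319272449591095, cn u = 0.3626452951617102, dn u = 0.9933613039766133
sn v = 0.7983172621870754, cn v = 0.6022371201562822, dn v = 0.9951327457466442
m = k² = 0.015237186721
D = 1 − m·sn²u·sn²v = 0.9915662670129265
sn(u+v) = (sn u·cn v·dn v + sn v·cn u·dn u)/D = -0.2709254198248411/0.9915662670129265 = -0.2732297667214906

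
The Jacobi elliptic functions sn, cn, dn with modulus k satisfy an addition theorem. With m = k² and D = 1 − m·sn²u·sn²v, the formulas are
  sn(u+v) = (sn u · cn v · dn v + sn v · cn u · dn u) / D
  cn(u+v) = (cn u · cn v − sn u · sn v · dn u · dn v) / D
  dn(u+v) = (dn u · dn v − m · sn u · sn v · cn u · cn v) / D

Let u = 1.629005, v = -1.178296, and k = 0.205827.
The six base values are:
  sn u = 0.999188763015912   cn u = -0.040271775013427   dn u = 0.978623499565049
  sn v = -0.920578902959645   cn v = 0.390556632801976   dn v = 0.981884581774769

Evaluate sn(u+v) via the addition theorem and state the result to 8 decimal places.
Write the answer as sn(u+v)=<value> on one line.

sn(u+v)=0.43504524

m = k² = 0.042364753929
D = 1 − m·sn²u·sn²v = 0.9641555594436086
sn(u+v) = (sn u·cn v·dn v + sn v·cn u·dn u)/D = 0.4194512897086908/0.9641555594436086 = 0.4350452430630035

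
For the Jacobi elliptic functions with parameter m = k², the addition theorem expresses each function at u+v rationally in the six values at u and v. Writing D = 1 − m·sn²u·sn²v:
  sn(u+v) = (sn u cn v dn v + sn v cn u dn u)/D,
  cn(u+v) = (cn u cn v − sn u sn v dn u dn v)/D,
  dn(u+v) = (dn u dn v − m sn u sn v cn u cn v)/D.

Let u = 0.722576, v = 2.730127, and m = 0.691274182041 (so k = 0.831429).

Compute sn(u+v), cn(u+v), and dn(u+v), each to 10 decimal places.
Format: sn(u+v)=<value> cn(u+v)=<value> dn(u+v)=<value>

sn u = 0.631783042614645, cn u = 0.7751452683623771, dn u = 0.8509277522511829
sn v = 0.9250561705600603, cn v = -0.3798303322652847, dn v = 0.6391061662062738
m = k² = 0.691274182041
D = 1 − m·sn²u·sn²v = 0.7638855991420235
sn(u+v) = (sn u·cn v·dn v + sn v·cn u·dn u)/D = 0.4567936852995503/0.7638855991420235 = 0.597987036033418
cn(u+v) = (cn u·cn v − sn u·sn v·dn u·dn v)/D = -0.6122587179020187/0.7638855991420235 = -0.8015057733640898
dn(u+v) = (dn u·dn v − m·sn u·sn v·cn u·cn v)/D = 0.6627817229001245/0.7638855991420235 = 0.8676452647419244

sn(u+v)=0.5979870360 cn(u+v)=-0.8015057734 dn(u+v)=0.8676452647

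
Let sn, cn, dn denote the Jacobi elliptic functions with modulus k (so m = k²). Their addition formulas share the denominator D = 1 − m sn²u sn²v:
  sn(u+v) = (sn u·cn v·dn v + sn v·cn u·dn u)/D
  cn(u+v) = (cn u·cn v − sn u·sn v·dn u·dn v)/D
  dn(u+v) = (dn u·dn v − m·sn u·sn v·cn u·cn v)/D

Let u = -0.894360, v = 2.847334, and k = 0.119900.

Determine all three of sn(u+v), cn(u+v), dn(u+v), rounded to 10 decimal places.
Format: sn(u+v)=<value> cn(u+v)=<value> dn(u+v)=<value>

sn u = -0.7788940830359457, cn u = 0.6271554890229322, dn u = 0.9956296599960194
sn v = 0.3008412356954739, cn v = -0.9536742373081179, dn v = 0.9993492346315971
m = k² = 0.01437601
D = 1 − m·sn²u·sn²v = 0.9992106494729561
sn(u+v) = (sn u·cn v·dn v + sn v·cn u·dn u)/D = 0.9301774865112519/0.9992106494729561 = 0.9309123026279629
cn(u+v) = (cn u·cn v − sn u·sn v·dn u·dn v)/D = -0.3649544705956848/0.9992106494729561 = -0.3652427751727664
dn(u+v) = (dn u·dn v − m·sn u·sn v·cn u·cn v)/D = 0.9929669504264886/0.9992106494729561 = 0.9937513685930381

sn(u+v)=0.9309123026 cn(u+v)=-0.3652427752 dn(u+v)=0.9937513686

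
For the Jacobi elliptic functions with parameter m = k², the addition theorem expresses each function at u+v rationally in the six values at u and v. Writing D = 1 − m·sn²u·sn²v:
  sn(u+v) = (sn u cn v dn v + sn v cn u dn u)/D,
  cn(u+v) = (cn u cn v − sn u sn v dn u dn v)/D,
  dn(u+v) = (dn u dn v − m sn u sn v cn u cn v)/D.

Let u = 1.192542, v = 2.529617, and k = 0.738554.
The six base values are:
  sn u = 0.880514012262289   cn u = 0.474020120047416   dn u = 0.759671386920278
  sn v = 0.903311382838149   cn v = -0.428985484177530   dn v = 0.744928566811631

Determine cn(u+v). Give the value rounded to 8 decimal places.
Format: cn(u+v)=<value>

cn(u+v)=-0.99775074

m = k² = 0.545462010916
D = 1 − m·sn²u·sn²v = 0.6549261746734564
cn(u+v) = (cn u·cn v − sn u·sn v·dn u·dn v)/D = -0.6534530774342377/0.6549261746734564 = -0.9977507430666469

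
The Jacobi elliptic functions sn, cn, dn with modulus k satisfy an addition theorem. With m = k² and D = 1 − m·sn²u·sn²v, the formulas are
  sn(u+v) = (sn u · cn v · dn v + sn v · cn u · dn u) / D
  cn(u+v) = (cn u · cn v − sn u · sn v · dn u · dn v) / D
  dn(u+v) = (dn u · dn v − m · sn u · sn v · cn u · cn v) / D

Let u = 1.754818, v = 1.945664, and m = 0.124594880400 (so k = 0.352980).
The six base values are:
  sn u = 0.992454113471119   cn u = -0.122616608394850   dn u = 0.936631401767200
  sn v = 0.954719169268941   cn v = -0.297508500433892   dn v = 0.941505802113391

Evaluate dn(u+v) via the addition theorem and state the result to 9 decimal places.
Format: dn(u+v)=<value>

m = k² = 0.1245948804
D = 1 − m·sn²u·sn²v = 0.8881406336159172
dn(u+v) = (dn u·dn v − m·sn u·sn v·cn u·cn v)/D = 0.8775372950564218/0.8881406336159172 = 0.9880611941868647

dn(u+v)=0.988061194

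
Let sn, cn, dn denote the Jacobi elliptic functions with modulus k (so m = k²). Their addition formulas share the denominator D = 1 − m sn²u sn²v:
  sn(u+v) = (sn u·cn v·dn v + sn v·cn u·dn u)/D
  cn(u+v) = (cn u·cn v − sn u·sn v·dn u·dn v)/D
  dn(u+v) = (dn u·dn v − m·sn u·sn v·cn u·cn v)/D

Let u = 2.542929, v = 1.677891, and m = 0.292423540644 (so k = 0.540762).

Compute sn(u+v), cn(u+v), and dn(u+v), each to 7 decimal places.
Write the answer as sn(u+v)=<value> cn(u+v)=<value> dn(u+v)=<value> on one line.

sn(u+v)=-0.7031862 cn(u+v)=-0.7110057 dn(u+v)=0.9248811

sn u = 0.7500142952262216, cn u = -0.6614216181501131, dn u = 0.9140598929703639
sn v = 0.9996468488710082, cn v = 0.02657400124677694, dn v = 0.8412983788723428
m = k² = 0.292423540644
D = 1 − m·sn²u·sn²v = 0.8356216502672377
sn(u+v) = (sn u·cn v·dn v + sn v·cn u·dn u)/D = -0.5875976480271524/0.8356216502672377 = -0.7031862420501365
cn(u+v) = (cn u·cn v − sn u·sn v·dn u·dn v)/D = -0.5941317584747515/0.8356216502672377 = -0.7110057025027343
dn(u+v) = (dn u·dn v − m·sn u·sn v·cn u·cn v)/D = 0.7728506810975709/0.8356216502672377 = 0.9248811119846019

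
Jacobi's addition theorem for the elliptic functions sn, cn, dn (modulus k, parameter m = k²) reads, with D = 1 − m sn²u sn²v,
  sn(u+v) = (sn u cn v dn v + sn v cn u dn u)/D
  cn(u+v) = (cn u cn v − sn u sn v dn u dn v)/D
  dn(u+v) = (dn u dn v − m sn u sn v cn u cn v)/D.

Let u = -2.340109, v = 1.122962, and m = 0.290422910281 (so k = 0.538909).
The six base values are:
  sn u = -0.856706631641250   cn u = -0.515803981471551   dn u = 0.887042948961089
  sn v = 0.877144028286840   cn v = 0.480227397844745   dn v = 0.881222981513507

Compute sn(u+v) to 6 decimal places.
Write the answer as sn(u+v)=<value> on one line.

sn(u+v)=-0.913725

m = k² = 0.290422910281
D = 1 − m·sn²u·sn²v = 0.8360026038929823
sn(u+v) = (sn u·cn v·dn v + sn v·cn u·dn u)/D = -0.7638761970920135/0.8360026038929823 = -0.9137246625009295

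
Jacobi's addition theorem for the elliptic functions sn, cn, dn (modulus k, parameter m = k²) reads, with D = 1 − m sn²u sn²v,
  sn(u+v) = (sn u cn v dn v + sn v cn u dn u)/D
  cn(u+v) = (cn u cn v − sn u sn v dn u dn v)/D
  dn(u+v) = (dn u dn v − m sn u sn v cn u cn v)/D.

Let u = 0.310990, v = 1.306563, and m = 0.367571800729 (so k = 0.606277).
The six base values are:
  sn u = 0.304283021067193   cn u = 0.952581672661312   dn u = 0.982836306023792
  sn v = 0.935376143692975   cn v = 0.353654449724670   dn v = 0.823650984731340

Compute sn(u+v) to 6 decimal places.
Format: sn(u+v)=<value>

sn(u+v)=0.993959

m = k² = 0.367571800729
D = 1 − m·sn²u·sn²v = 0.9702237362011167
sn(u+v) = (sn u·cn v·dn v + sn v·cn u·dn u)/D = 0.9643628823167688/0.9702237362011167 = 0.9939592759219683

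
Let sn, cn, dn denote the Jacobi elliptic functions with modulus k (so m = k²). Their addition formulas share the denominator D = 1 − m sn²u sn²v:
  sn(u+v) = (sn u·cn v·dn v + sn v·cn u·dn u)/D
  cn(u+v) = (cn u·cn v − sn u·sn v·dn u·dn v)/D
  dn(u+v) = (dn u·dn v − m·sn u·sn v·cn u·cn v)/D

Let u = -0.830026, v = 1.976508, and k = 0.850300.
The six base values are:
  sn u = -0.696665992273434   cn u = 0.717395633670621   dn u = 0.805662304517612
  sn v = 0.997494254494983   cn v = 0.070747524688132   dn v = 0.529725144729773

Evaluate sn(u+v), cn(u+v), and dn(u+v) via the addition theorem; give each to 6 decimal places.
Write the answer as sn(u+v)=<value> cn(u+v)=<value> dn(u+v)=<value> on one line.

sn(u+v)=0.845699 cn(u+v)=0.533660 dn(u+v)=0.694909

m = k² = 0.72301009
D = 1 − m·sn²u·sn²v = 0.6508481191973815
sn(u+v) = (sn u·cn v·dn v + sn v·cn u·dn u)/D = 0.5504215799678268/0.6508481191973815 = 0.8456989637560918
cn(u+v) = (cn u·cn v − sn u·sn v·dn u·dn v)/D = 0.3473317701686531/0.6508481191973815 = 0.5336602502546658
dn(u+v) = (dn u·dn v − m·sn u·sn v·cn u·cn v)/D = 0.4522801192954384/0.6508481191973815 = 0.6949088519348955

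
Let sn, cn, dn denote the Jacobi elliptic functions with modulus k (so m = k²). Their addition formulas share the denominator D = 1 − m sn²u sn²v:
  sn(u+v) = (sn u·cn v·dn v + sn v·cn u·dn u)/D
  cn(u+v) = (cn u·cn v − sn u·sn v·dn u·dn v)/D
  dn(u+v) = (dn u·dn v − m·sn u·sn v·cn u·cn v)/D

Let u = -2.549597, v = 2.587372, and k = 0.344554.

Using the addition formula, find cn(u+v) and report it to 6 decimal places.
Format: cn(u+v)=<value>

cn(u+v)=0.999287

sn u = -0.6335096497726372, cn u = -0.7737347889586913, dn u = 0.9758865665597334
sn v = 0.6045297584795433, cn v = -0.7965825576251749, dn v = 0.9780664420996518
m = k² = 0.118717458916
D = 1 − m·sn²u·sn²v = 0.9825876884269572
cn(u+v) = (cn u·cn v − sn u·sn v·dn u·dn v)/D = 0.9818867592942184/0.9825876884269572 = 0.9992866497911642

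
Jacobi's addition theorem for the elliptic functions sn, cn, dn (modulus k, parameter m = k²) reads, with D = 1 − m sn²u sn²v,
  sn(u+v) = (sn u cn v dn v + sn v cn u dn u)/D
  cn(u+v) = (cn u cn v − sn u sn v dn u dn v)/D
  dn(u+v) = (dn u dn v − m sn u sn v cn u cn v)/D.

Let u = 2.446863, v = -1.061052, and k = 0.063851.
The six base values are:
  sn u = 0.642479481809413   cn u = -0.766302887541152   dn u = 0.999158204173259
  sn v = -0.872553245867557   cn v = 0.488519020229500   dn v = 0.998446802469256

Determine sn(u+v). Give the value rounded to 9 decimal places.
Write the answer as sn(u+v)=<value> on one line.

sn(u+v)=0.982712280

m = k² = 0.004076950201
D = 1 − m·sn²u·sn²v = 0.9987187384046743
sn(u+v) = (sn u·cn v·dn v + sn v·cn u·dn u)/D = 0.9814531684599106/0.9987187384046743 = 0.9827122799634828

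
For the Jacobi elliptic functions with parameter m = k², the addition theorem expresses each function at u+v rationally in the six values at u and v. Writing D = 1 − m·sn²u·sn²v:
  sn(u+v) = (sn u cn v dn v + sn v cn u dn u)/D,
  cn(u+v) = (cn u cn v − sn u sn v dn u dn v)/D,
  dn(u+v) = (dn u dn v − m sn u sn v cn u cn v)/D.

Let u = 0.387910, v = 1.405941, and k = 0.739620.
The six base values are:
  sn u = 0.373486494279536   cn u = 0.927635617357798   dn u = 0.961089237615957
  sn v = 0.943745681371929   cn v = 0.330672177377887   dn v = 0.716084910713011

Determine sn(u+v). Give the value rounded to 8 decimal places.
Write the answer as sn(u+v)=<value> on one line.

sn(u+v)=0.99762770

m = k² = 0.5470377444
D = 1 − m·sn²u·sn²v = 0.9320362942464637
sn(u+v) = (sn u·cn v·dn v + sn v·cn u·dn u)/D = 0.9298252255082932/0.9320362942464637 = 0.9976277010328679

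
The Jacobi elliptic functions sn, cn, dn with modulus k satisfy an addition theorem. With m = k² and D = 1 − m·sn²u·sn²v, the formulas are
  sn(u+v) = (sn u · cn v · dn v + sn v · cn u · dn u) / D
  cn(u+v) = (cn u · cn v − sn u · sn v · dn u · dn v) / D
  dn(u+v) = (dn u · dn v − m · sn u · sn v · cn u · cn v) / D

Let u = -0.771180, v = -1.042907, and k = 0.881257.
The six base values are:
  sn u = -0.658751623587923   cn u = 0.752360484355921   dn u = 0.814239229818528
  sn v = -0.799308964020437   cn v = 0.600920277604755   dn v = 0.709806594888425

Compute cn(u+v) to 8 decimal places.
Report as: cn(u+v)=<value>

cn(u+v)=0.18834367

m = k² = 0.776613900049
D = 1 − m·sn²u·sn²v = 0.7846831966319035
cn(u+v) = (cn u·cn v − sn u·sn v·dn u·dn v)/D = 0.1477901148335841/0.7846831966319035 = 0.1883436722844886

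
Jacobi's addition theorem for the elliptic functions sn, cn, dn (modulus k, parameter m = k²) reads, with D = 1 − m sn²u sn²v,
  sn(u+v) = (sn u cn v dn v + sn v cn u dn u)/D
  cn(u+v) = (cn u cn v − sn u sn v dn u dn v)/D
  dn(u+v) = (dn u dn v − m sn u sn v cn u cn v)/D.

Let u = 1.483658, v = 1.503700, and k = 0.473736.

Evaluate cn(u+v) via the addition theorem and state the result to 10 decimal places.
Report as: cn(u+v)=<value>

cn(u+v)=-0.9375453024

sn u = 0.9862171630689762, cn u = 0.1654560584209001, dn u = 0.8841481873787638
sn v = 0.988993023343382, cn v = 0.1479621565742969, dn v = 0.8834520424776903
m = k² = 0.224425797696
D = 1 − m·sn²u·sn²v = 0.7864968209887757
cn(u+v) = (cn u·cn v − sn u·sn v·dn u·dn v)/D = -0.7373763998623487/0.7864968209887757 = -0.9375453023895592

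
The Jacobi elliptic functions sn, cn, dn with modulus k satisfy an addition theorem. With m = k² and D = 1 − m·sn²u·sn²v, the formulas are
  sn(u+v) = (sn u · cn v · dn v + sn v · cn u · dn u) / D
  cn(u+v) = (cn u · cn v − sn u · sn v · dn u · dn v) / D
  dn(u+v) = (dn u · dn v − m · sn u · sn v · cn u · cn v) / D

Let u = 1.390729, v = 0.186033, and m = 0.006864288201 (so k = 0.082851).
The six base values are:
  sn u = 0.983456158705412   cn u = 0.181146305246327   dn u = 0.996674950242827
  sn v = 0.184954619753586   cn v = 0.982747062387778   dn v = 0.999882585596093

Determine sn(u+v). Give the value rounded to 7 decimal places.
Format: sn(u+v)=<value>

sn(u+v)=0.9999947

m = k² = 0.006864288201
D = 1 − m·sn²u·sn²v = 0.9997728901946696
sn(u+v) = (sn u·cn v·dn v + sn v·cn u·dn u)/D = 0.9997676153176496/0.9997728901946696 = 0.9999947239247315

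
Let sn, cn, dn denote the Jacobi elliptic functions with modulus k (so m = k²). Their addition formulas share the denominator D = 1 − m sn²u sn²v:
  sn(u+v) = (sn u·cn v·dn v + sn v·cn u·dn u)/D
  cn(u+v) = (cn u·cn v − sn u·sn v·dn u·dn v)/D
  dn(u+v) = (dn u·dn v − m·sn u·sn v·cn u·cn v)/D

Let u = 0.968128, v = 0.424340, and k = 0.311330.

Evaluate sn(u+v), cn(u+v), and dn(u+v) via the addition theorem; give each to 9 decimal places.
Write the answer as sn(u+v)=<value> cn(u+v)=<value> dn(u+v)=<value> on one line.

sn(u+v)=0.978464136 cn(u+v)=0.206416897 dn(u+v)=0.952472290

sn u = 0.8168915824470098, cn u = 0.5767912469232003, dn u = 0.9671193746023544
sn v = 0.4106348812025388, cn v = 0.9117998652883081, dn v = 0.9917944233565181
m = k² = 0.0969263689
D = 1 − m·sn²u·sn²v = 0.9890935739171641
sn(u+v) = (sn u·cn v·dn v + sn v·cn u·dn u)/D = 0.9677925888440144/0.9890935739171641 = 0.9784641356137922
cn(u+v) = (cn u·cn v − sn u·sn v·dn u·dn v)/D = 0.2041656262518963/0.9890935739171641 = 0.206416896879966
dn(u+v) = (dn u·dn v − m·sn u·sn v·cn u·cn v)/D = 0.9420842215490852/0.9890935739171641 = 0.9524722901778595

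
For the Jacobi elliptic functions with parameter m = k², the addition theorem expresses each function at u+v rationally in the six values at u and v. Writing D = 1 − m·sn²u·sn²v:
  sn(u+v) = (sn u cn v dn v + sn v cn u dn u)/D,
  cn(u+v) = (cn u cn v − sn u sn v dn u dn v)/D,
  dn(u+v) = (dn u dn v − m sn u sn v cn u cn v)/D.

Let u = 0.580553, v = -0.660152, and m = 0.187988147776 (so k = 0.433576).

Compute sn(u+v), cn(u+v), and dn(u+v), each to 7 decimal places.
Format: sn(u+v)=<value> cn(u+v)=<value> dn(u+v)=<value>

sn(u+v)=-0.0794992 cn(u+v)=0.9968349 dn(u+v)=0.9994058

sn u = 0.5436970044868229, cn u = 0.839281578084528, dn u = 0.9718176239646627
sn v = -0.6067090439660203, cn v = 0.7949239812521935, dn v = 0.9647809804908902
m = k² = 0.187988147776
D = 1 − m·sn²u·sn²v = 0.9795447266707432
sn(u+v) = (sn u·cn v·dn v + sn v·cn u·dn u)/D = -0.0778730606678345/0.9795447266707432 = -0.07949923933796049
cn(u+v) = (cn u·cn v − sn u·sn v·dn u·dn v)/D = 0.976444395739299/0.9795447266707432 = 0.9968349266276166
dn(u+v) = (dn u·dn v − m·sn u·sn v·cn u·cn v)/D = 0.9789626506002447/0.9795447266707432 = 0.9994057687672141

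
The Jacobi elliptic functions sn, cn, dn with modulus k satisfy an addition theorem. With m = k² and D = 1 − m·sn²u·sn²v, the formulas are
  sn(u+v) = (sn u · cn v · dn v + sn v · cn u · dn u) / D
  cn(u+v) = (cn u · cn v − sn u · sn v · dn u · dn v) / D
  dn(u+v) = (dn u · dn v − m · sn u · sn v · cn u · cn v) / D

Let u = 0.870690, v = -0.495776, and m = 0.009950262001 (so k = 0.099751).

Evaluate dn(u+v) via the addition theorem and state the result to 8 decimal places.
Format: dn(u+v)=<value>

sn u = 0.7641676940131841, cn u = 0.6450176241209015, dn u = 0.9970905284734266
sn v = -0.4755451518522147, cn v = 0.8796913143539921, dn v = 0.9988742743685657
m = k² = 0.009950262001
D = 1 − m·sn²u·sn²v = 0.9986859999547653
dn(u+v) = (dn u·dn v − m·sn u·sn v·cn u·cn v)/D = 0.9980197921632947/0.9986859999547653 = 0.999332915659676

dn(u+v)=0.99933292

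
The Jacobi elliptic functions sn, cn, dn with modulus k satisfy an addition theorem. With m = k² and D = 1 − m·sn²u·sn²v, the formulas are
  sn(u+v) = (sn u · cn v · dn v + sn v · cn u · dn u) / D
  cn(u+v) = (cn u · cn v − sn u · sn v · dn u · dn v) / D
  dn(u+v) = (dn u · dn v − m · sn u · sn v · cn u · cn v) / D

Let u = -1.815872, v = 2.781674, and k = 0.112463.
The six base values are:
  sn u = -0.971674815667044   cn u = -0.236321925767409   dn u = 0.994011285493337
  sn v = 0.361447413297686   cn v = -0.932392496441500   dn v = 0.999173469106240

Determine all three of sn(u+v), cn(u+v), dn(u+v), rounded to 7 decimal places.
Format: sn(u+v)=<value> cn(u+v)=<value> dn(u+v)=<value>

sn(u+v)=0.8216089 cn(u+v)=0.5700516 dn(u+v)=0.9957219

m = k² = 0.012647926369
D = 1 − m·sn²u·sn²v = 0.9984399034946742
sn(u+v) = (sn u·cn v·dn v + sn v·cn u·dn u)/D = 0.820327079677899/0.9984399034946742 = 0.8216088688028631
cn(u+v) = (cn u·cn v − sn u·sn v·dn u·dn v)/D = 0.5691622995575025/0.9984399034946742 = 0.5700516351213105
dn(u+v) = (dn u·dn v − m·sn u·sn v·cn u·cn v)/D = 0.9941684914360189/0.9984399034946742 = 0.9957219137138802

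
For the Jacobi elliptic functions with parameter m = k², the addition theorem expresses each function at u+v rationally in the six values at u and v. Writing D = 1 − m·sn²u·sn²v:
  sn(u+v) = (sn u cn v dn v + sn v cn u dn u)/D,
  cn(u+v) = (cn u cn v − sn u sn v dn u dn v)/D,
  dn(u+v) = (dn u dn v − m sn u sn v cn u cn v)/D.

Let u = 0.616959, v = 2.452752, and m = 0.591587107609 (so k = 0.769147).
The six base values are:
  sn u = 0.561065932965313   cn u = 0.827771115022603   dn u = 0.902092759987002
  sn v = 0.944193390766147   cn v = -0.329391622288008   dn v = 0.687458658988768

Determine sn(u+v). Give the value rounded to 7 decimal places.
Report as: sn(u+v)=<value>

m = k² = 0.591587107609
D = 1 − m·sn²u·sn²v = 0.8339769405340819
sn(u+v) = (sn u·cn v·dn v + sn v·cn u·dn u)/D = 0.5780045432610859/0.8339769405340819 = 0.6930701739677953

sn(u+v)=0.6930702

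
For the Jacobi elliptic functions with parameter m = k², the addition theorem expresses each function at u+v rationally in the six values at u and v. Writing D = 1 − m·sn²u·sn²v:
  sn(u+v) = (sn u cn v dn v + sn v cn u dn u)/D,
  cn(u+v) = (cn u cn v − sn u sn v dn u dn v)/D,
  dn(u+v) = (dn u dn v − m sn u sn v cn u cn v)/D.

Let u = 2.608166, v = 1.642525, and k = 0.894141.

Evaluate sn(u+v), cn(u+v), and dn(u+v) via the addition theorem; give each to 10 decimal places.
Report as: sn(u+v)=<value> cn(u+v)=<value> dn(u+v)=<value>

sn(u+v)=0.2561674540 cn(u+v)=-0.9666324201 dn(u+v)=0.9734147001

sn u = 0.9871826563100913, cn u = -0.1595944957714774, dn u = 0.4699735705273703
sn v = 0.9586747274523552, cn v = 0.2845044234175499, dn v = 0.5149996634258013
m = k² = 0.799488127881
D = 1 − m·sn²u·sn²v = 0.2839396775820593
sn(u+v) = (sn u·cn v·dn v + sn v·cn u·dn u)/D = 0.07273610428998971/0.2839396775820593 = 0.2561674539796179
cn(u+v) = (cn u·cn v − sn u·sn v·dn u·dn v)/D = -0.2744652976937513/0.2839396775820593 = -0.9666324200654561
dn(u+v) = (dn u·dn v − m·sn u·sn v·cn u·cn v)/D = 0.2763910560997602/0.2839396775820593 = 0.9734147000990464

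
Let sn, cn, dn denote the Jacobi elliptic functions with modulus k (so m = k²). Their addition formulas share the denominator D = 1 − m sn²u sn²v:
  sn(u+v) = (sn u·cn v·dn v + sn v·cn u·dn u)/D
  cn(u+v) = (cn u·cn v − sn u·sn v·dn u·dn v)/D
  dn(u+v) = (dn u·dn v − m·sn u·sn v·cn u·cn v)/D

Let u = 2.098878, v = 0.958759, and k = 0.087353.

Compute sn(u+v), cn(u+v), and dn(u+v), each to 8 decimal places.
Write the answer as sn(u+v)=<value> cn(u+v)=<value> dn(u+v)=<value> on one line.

sn u = 0.8662053654889246, cn u = -0.4996881675587271, dn u = 0.9971332465288995
sn v = 0.8179434891029906, cn v = 0.5752985734677481, dn v = 0.9974441957144321
m = k² = 0.007630546609
D = 1 − m·sn²u·sn²v = 0.9961696012412749
sn(u+v) = (sn u·cn v·dn v + sn v·cn u·dn u)/D = 0.0895080922859557/0.9961696012412749 = 0.08985226227986112
cn(u+v) = (cn u·cn v − sn u·sn v·dn u·dn v)/D = -0.9921401996958542/0.9961696012412749 = -0.9959551048933838
dn(u+v) = (dn u·dn v − m·sn u·sn v·cn u·cn v)/D = 0.9961389164156438/0.9961696012412749 = 0.9999691971873135

sn(u+v)=0.08985226 cn(u+v)=-0.99595510 dn(u+v)=0.99996920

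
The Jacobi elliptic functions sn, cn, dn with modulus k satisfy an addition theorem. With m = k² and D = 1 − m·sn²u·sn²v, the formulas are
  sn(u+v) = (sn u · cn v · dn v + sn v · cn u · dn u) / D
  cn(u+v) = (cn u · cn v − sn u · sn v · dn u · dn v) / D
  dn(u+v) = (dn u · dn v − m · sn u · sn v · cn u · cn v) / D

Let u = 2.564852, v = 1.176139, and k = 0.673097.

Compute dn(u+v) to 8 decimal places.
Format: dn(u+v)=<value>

sn u = 0.8387061401429386, cn u = -0.5445842547177925, dn u = 0.8254121495071019
sn v = 0.8835124947370851, cn v = 0.4684075913597603, dn v = 0.803955389403222
m = k² = 0.453059571409
D = 1 − m·sn²u·sn²v = 0.7512286595651829
dn(u+v) = (dn u·dn v − m·sn u·sn v·cn u·cn v)/D = 0.7492326086749779/0.7512286595651829 = 0.9973429516235971

dn(u+v)=0.99734295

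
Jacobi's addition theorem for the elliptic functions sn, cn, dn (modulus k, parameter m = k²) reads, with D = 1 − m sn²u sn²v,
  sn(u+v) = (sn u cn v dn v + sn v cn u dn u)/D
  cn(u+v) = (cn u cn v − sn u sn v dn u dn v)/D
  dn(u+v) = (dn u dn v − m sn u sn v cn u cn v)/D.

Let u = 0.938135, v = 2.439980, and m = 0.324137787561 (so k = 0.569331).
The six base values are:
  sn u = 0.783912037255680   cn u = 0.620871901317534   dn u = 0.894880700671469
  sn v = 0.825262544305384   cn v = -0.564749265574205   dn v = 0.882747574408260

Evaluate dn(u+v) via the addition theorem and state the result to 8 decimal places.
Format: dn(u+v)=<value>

dn(u+v)=0.99900474

m = k² = 0.324137787561
D = 1 − m·sn²u·sn²v = 0.8643410038789101
dn(u+v) = (dn u·dn v − m·sn u·sn v·cn u·cn v)/D = 0.8634807619765701/0.8643410038789101 = 0.9990047424587293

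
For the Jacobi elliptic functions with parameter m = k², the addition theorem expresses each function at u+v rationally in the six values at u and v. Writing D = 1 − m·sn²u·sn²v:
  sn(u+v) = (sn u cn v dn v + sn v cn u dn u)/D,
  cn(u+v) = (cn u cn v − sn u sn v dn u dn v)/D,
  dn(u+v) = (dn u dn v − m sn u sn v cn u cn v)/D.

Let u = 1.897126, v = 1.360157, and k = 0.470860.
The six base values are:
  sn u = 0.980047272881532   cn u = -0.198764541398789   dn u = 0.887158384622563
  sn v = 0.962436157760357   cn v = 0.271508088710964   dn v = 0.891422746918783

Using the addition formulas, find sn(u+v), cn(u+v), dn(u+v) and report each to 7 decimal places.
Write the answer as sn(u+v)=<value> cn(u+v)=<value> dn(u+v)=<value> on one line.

sn(u+v)=0.0840707 cn(u+v)=-0.9964598 dn(u+v)=0.9992162

m = k² = 0.2217091396
D = 1 − m·sn²u·sn²v = 0.8027479584139394
sn(u+v) = (sn u·cn v·dn v + sn v·cn u·dn u)/D = 0.06748757220732047/0.8027479584139394 = 0.08407068682013426
cn(u+v) = (cn u·cn v − sn u·sn v·dn u·dn v)/D = -0.7999060646946675/0.8027479584139394 = -0.9964597932769746
dn(u+v) = (dn u·dn v − m·sn u·sn v·cn u·cn v)/D = 0.8021187533084845/0.8027479584139394 = 0.9992161859786001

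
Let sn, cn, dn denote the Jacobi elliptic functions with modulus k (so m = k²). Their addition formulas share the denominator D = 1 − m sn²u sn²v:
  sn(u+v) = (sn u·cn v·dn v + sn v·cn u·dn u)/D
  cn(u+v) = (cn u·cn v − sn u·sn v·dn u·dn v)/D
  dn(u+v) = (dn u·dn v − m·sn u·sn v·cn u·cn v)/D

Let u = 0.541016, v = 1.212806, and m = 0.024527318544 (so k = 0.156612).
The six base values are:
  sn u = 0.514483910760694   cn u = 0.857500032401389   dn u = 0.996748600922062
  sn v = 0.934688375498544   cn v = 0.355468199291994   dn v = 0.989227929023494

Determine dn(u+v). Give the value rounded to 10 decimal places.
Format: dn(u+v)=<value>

dn(u+v)=0.9880202862

m = k² = 0.024527318544
D = 1 − m·sn²u·sn²v = 0.9943281158711392
dn(u+v) = (dn u·dn v − m·sn u·sn v·cn u·cn v)/D = 0.9824163496529993/0.9943281158711392 = 0.9880202862334795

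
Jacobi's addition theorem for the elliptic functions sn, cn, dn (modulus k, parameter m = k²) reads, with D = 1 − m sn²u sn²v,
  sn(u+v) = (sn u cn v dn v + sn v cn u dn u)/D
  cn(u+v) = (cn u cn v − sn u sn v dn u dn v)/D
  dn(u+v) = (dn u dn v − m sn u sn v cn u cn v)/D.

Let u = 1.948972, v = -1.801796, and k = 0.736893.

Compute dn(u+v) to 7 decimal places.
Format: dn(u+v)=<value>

sn u = 0.9992667793367851, cn u = -0.03828712203716696, dn u = 0.6765978930079154
sn v = -0.9981246597570121, cn v = 0.06121407995672987, dn v = 0.6775127000256365
m = k² = 0.543011293449
D = 1 − m·sn²u·sn²v = 0.4598164782170524
dn(u+v) = (dn u·dn v − m·sn u·sn v·cn u·cn v)/D = 0.4571343218742991/0.4598164782170524 = 0.9941668981652127

dn(u+v)=0.9941669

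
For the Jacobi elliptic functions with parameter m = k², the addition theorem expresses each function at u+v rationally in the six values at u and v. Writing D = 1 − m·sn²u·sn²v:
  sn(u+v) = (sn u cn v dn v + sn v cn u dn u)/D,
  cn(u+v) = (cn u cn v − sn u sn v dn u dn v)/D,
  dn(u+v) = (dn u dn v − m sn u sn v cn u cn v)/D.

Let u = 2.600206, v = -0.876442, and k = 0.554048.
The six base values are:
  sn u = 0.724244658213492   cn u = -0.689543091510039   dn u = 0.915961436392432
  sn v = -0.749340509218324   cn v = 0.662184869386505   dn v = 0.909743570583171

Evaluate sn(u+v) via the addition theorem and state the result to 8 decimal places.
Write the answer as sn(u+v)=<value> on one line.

sn(u+v)=0.99998844

m = k² = 0.306969186304
D = 1 − m·sn²u·sn²v = 0.9095884725222893
sn(u+v) = (sn u·cn v·dn v + sn v·cn u·dn u)/D = 0.9095779575126333/0.9095884725222893 = 0.9999884398164954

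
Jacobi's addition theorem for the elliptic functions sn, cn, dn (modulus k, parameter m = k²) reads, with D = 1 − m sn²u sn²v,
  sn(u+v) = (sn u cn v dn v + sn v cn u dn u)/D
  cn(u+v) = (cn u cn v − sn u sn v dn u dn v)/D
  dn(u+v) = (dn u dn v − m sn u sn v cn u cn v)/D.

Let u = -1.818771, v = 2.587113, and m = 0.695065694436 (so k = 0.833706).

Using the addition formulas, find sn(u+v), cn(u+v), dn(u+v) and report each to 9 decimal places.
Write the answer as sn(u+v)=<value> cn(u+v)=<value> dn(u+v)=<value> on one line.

sn(u+v)=0.661029407 cn(u+v)=0.750359996 dn(u+v)=0.834436445

sn u = -0.9903963197267387, cn u = 0.1382574767299458, dn u = 0.5641104294218725
sn v = 0.956672455293493, cn v = -0.2911662983291843, dn v = 0.6032084674688503
m = k² = 0.695065694436
D = 1 − m·sn²u·sn²v = 0.3760203452410159
sn(u+v) = (sn u·cn v·dn v + sn v·cn u·dn u)/D = 0.2485605057443809/0.3760203452410159 = 0.6610294067600578
cn(u+v) = (cn u·cn v − sn u·sn v·dn u·dn v)/D = 0.2821506247011876/0.3760203452410159 = 0.7503599958676143
dn(u+v) = (dn u·dn v − m·sn u·sn v·cn u·cn v)/D = 0.3137650799469628/0.3760203452410159 = 0.8344364445116669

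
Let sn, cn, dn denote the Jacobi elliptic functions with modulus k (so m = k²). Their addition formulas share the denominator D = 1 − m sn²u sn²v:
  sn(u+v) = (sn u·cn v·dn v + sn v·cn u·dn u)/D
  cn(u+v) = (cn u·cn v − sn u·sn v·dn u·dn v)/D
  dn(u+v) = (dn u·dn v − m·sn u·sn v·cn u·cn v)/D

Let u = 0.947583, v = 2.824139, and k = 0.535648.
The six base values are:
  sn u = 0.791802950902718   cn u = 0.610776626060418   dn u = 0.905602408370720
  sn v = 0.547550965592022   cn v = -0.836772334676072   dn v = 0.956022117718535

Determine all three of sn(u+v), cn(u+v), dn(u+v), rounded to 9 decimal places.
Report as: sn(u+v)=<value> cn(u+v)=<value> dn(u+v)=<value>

m = k² = 0.286918779904
D = 1 − m·sn²u·sn²v = 0.9460685240795076
sn(u+v) = (sn u·cn v·dn v + sn v·cn u·dn u)/D = -0.3305590516362526/0.9460685240795076 = -0.3494028637702277
cn(u+v) = (cn u·cn v − sn u·sn v·dn u·dn v)/D = -0.886440277534431/0.9460685240795076 = -0.9369725923361706
dn(u+v) = (dn u·dn v − m·sn u·sn v·cn u·cn v)/D = 0.9293515168419169/0.9460685240795076 = 0.9823300249272581

sn(u+v)=-0.349402864 cn(u+v)=-0.936972592 dn(u+v)=0.982330025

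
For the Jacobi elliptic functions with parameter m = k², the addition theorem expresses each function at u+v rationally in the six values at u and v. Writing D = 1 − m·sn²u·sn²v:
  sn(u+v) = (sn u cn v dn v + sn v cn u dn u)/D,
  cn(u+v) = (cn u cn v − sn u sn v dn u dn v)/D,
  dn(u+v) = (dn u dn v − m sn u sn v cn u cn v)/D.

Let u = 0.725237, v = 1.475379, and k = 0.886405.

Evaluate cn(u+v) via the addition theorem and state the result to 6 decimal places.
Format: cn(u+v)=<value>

sn u = 0.629443811889054, cn u = 0.777046001002886, dn u = 0.8298798503964004
sn v = 0.9312562936505325, cn v = 0.3643648110565469, dn v = 0.5644456494412233
m = k² = 0.785713824025
D = 1 − m·sn²u·sn²v = 0.7300292129847895
cn(u+v) = (cn u·cn v − sn u·sn v·dn u·dn v)/D = 0.008551609131791069/0.7300292129847895 = 0.01171406428631404

cn(u+v)=0.011714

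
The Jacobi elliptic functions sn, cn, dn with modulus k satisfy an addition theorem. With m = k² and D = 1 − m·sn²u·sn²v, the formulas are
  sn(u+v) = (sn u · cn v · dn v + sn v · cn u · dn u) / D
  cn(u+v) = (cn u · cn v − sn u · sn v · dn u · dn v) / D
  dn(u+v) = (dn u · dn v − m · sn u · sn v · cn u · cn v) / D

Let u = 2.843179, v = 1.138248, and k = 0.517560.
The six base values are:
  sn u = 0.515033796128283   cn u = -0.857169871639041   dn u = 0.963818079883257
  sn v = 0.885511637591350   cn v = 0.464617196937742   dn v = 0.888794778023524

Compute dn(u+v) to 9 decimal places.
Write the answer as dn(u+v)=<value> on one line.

m = k² = 0.2678683536
D = 1 − m·sn²u·sn²v = 0.9442838099889088
dn(u+v) = (dn u·dn v − m·sn u·sn v·cn u·cn v)/D = 0.9052899203555722/0.9442838099889088 = 0.9587053286089967

dn(u+v)=0.958705329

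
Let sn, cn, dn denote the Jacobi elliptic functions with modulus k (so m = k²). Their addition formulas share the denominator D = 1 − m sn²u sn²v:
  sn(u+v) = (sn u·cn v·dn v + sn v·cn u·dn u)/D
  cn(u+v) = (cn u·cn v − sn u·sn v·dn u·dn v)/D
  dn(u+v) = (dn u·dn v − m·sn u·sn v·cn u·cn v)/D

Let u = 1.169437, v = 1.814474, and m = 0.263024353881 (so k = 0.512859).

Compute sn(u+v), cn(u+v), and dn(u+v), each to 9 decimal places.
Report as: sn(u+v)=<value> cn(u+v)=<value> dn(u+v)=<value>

sn(u+v)=0.388580073 cn(u+v)=-0.921414959 dn(u+v)=0.979941211

sn u = 0.8984559525658464, cn u = 0.4390636642891296, dn u = 0.8875137554012051
sn v = 0.9945493295988608, cn v = -0.1042671136766364, dn v = 0.8601367041563507
m = k² = 0.263024353881
D = 1 − m·sn²u·sn²v = 0.7899889234783005
sn(u+v) = (sn u·cn v·dn v + sn v·cn u·dn u)/D = 0.3069739532857497/0.7899889234783005 = 0.388580072659945
cn(u+v) = (cn u·cn v − sn u·sn v·dn u·dn v)/D = -0.7279076117355295/0.7899889234783005 = -0.9214149592510379
dn(u+v) = (dn u·dn v − m·sn u·sn v·cn u·cn v)/D = 0.7741427020750271/0.7899889234783005 = 0.9799412106520395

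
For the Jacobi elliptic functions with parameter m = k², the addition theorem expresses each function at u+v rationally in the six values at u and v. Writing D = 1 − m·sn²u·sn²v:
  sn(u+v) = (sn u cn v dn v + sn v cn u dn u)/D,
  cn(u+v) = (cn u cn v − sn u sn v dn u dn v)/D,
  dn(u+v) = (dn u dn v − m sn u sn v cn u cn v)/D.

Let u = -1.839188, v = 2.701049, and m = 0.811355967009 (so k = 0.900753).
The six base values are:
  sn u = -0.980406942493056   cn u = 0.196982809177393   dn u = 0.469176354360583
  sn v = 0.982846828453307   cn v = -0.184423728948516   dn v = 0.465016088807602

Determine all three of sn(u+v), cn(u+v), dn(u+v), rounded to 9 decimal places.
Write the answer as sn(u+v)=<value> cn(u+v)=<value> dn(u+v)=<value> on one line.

sn(u+v)=0.709154483 cn(u+v)=0.705053133 dn(u+v)=0.769395230

m = k² = 0.811355967009
D = 1 − m·sn²u·sn²v = 0.2466515978122698
sn(u+v) = (sn u·cn v·dn v + sn v·cn u·dn u)/D = 0.1749140862052413/0.2466515978122698 = 0.7091544825035796
cn(u+v) = (cn u·cn v − sn u·sn v·dn u·dn v)/D = 0.1739024817256244/0.2466515978122698 = 0.7050531327106349
dn(u+v) = (dn u·dn v − m·sn u·sn v·cn u·cn v)/D = 0.1897725627150553/0.2466515978122698 = 0.7693952295394981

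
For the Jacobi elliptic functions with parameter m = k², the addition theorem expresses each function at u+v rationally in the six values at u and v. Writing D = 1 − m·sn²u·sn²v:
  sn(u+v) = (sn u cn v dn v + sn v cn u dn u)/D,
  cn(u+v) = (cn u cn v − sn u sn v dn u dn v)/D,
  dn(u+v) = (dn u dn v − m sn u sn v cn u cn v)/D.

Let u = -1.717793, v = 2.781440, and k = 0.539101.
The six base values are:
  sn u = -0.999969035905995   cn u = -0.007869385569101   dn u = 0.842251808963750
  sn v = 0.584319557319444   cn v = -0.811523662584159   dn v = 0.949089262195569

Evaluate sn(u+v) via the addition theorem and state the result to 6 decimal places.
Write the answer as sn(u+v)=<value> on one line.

sn(u+v)=0.850723

m = k² = 0.290629888201
D = 1 − m·sn²u·sn²v = 0.9007765726274063
sn(u+v) = (sn u·cn v·dn v + sn v·cn u·dn u)/D = 0.7663116728729511/0.9007765726274063 = 0.8507233604419297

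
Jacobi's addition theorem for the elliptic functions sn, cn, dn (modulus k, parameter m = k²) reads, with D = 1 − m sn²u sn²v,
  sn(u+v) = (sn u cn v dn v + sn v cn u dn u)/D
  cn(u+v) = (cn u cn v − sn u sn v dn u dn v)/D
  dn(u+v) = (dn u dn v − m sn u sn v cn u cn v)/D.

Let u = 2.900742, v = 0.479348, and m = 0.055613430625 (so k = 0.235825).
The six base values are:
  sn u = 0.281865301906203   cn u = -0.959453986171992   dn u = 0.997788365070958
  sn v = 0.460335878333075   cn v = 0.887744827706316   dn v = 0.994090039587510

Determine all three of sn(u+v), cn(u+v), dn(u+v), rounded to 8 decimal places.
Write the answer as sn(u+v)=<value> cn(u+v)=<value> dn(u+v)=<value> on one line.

m = k² = 0.055613430625
D = 1 − m·sn²u·sn²v = 0.9990637052901965
sn(u+v) = (sn u·cn v·dn v + sn v·cn u·dn u)/D = -0.191948631025883/0.9990637052901965 = -0.1921285199427077
cn(u+v) = (cn u·cn v − sn u·sn v·dn u·dn v)/D = -0.9804509219106615/0.9990637052901965 = -0.981369773237705
dn(u+v) = (dn u·dn v − m·sn u·sn v·cn u·cn v)/D = 0.9980376999832916/0.9990637052901965 = 0.9989730331494658

sn(u+v)=-0.19212852 cn(u+v)=-0.98136977 dn(u+v)=0.99897303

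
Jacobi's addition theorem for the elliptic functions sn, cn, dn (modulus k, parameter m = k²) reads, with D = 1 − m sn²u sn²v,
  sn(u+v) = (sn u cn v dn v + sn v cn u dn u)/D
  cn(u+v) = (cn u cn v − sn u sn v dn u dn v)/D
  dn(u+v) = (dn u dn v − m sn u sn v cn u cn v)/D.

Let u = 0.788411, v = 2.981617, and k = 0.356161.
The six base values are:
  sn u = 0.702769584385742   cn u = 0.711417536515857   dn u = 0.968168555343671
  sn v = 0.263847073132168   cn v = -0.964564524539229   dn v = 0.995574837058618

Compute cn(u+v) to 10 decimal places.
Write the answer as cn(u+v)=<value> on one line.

m = k² = 0.126850657921
D = 1 − m·sn²u·sn²v = 0.9956386273069603
cn(u+v) = (cn u·cn v − sn u·sn v·dn u·dn v)/D = -0.8649351001874577/0.9956386273069603 = -0.8687239290092287

cn(u+v)=-0.8687239290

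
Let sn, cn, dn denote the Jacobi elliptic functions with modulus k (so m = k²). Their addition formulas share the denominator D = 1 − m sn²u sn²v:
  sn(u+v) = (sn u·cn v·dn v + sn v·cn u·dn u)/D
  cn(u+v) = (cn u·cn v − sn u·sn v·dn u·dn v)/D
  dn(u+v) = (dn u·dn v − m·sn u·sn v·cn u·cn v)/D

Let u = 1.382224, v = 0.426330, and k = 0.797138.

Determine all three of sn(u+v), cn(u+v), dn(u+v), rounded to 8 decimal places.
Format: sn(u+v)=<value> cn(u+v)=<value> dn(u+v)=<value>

sn(u+v)=0.99397595 cn(u+v)=0.10959837 dn(u+v)=0.61008496

sn u = 0.9283072208386971, cn u = 0.3718140714641318, dn u = 0.6726190132600117
sn v = 0.4063497932892563, cn v = 0.913717596138861, dn v = 0.9460855494198621
m = k² = 0.635428991044
D = 1 − m·sn²u·sn²v = 0.9095829009601711
sn(u+v) = (sn u·cn v·dn v + sn v·cn u·dn u)/D = 0.9041035319047528/0.9095829009601711 = 0.9939759541987496
cn(u+v) = (cn u·cn v − sn u·sn v·dn u·dn v)/D = 0.09968880236251218/0.9095829009601711 = 0.1095983689417193
dn(u+v) = (dn u·dn v − m·sn u·sn v·cn u·cn v)/D = 0.5549228463064437/0.9095829009601711 = 0.6100849584140795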